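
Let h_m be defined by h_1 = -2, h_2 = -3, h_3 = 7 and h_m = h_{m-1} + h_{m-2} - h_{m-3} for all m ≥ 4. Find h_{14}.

Step forward from the initial values:
h_4 = 6;  h_5 = 16;  h_6 = 15;  …;  h_{11} = 43;  h_{12} = 42;  h_{13} = 52;  h_{14} = 51.

51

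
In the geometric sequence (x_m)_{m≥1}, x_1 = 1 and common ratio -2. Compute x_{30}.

x_m = 1·(-2)^(m-1).
x_{30} = 1·(-2)^29 = -536870912.

-536870912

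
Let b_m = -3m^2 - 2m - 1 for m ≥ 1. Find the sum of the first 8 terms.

Over m = 1..8: Σm = 36, Σm² = 204.
Total = (-3)·204 + (-2)·36 + (-1)·8 = -692.

-692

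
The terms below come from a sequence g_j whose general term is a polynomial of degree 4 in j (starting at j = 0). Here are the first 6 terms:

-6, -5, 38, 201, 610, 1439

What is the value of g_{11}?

31025

1st diffs: 1, 43, 163, 409, 829.
2nd diffs: 42, 120, 246, 420.
3rd diffs: 78, 126, 174.
4th diffs: 48, 48 (constant).
Newton forward-difference form: g_j = -6 + 1·C(j,1) + 42·C(j,2) + 78·C(j,3) + 48·C(j,4).
At j = 11: j = 11, so g_{11} = -6 + 11 + 2310 + 12870 + 15840 = 31025.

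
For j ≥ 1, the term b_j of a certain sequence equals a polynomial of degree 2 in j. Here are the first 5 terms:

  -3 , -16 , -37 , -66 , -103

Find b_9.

-331

1st diffs: -13, -21, -29, -37.
2nd diffs: -8, -8, -8 (constant).
So b_j = -4j^2 - j + 2.
Evaluating at j = 9 gives b_9 = -331.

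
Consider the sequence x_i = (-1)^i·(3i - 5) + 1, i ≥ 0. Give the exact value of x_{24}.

68

(-1)^24 = 1; 3i - 5 at i=24 is 67; so x_{24} = 68.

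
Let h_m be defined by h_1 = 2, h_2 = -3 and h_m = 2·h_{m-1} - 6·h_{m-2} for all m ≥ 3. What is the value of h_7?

Applying the relation repeatedly:
h_3 = -18; h_4 = -18; h_5 = 72; h_6 = 252; h_7 = 72.

72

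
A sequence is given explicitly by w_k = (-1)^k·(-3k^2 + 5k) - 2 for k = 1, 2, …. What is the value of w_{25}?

1748

(-1)^25 = -1; -3k^2 + 5k at k=25 is -1750; so w_{25} = 1748.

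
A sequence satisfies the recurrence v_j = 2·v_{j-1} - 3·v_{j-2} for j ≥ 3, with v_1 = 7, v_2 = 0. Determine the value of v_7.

231

Compute successive terms:
v_3 = -21  v_4 = -42  v_5 = -21  v_6 = 84  v_7 = 231.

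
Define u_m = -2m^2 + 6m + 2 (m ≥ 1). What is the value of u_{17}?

-474

u_{17} = -2·17^2 + 6·17 + 2 = -474.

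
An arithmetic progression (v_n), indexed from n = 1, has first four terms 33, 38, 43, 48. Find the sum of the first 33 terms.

Common difference d = 5.
v_n = 33 + (n - 1)·5.
v_{33} = 193; S = 33·(33 + 193)/2 = 3729.

3729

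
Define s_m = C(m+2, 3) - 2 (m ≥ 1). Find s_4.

18

C(6, 3) = 20, so s_4 = 18.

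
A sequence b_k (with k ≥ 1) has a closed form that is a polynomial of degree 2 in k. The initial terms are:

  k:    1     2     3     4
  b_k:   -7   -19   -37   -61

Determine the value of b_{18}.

1st diffs: -12, -18, -24.
2nd diffs: -6, -6 (constant).
Newton forward-difference form: b_k = -7 + (-12)·C(k-1,1) + (-6)·C(k-1,2).
At k = 18: k-1 = 17, so b_{18} = -7 - 204 - 816 = -1027.

-1027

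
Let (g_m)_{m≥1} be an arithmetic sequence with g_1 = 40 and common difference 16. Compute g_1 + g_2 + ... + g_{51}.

22440

g_m = 40 + (m - 1)·16.
g_{51} = 840; S = 51·(40 + 840)/2 = 22440.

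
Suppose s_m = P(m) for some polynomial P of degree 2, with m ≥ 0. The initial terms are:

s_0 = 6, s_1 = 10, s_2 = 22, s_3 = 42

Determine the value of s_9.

330

1st diffs: 4, 12, 20.
2nd diffs: 8, 8 (constant).
So s_m = 4m^2 + 6.
Evaluating at m = 9 gives s_9 = 330.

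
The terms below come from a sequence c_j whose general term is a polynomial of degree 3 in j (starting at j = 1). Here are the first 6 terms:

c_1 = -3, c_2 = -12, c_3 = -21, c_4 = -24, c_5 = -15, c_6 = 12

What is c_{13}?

1209

1st diffs: -9, -9, -3, 9, 27.
2nd diffs: 0, 6, 12, 18.
3rd diffs: 6, 6, 6 (constant).
Newton forward-difference form: c_j = -3 + (-9)·C(j-1,1) + 6·C(j-1,3).
At j = 13: j-1 = 12, so c_{13} = -3 - 108 + 1320 = 1209.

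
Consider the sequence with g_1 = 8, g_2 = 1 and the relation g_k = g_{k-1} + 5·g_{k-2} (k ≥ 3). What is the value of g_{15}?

Iterate the recurrence:
g_3 = 41;  g_4 = 46;  g_5 = 251;  …;  g_{12} = 265261;  g_{13} = 753416;  g_{14} = 2079721;  g_{15} = 5846801.

5846801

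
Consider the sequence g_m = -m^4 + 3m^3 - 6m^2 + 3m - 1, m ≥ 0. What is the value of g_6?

-847

g_6 = -1·6^4 + 3·6^3 - 6·6^2 + 3·6 - 1 = -847.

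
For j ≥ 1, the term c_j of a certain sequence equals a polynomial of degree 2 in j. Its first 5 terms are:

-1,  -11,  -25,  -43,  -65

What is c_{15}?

1st diffs: -10, -14, -18, -22.
2nd diffs: -4, -4, -4 (constant).
So c_j = -2j^2 - 4j + 5.
Evaluating at j = 15 gives c_{15} = -505.

-505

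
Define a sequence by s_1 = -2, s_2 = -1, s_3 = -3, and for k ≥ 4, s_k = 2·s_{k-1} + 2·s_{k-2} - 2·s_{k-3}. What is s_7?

-68

Applying the relation repeatedly:
s_4 = -4;  s_5 = -12;  s_6 = -26;  s_7 = -68.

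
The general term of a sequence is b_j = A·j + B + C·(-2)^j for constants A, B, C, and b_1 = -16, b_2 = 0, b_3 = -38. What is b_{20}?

3145680

Plug in j = 1, 2, 3: A + B - 2C = -16; 2A + B + 4C = 0; 3A + B - 8C = -38.
Subtracting the first from the second: A + 6C = 16.
Subtracting the second from the third: A - 12C = -38.
Solving: C = 3, A = -2, then B = -8.
Hence b_{20} = -2·20 + (-8) + 3·1048576 = 3145680.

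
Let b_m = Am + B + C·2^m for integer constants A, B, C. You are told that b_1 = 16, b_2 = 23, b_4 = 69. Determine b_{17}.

524280

At m = 1, 2, 4: A + B + 2C = 16; 2A + B + 4C = 23; 4A + B + 16C = 69.
Subtracting the first from the second: A + 2C = 7.
Subtracting the second from the third: 2A + 12C = 46.
Solving: C = 4, A = -1, then B = 9.
Hence b_{17} = -1·17 + 9 + 4·131072 = 524280.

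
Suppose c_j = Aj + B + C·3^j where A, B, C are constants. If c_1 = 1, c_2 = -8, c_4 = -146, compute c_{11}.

Plug in j = 1, 2, 4: A + B + 3C = 1; 2A + B + 9C = -8; 4A + B + 81C = -146.
Subtracting the first from the second: A + 6C = -9.
Subtracting the second from the third: 2A + 72C = -138.
Solving: C = -2, A = 3, then B = 4.
Hence c_{11} = 3·11 + 4 + (-2)·177147 = -354257.

-354257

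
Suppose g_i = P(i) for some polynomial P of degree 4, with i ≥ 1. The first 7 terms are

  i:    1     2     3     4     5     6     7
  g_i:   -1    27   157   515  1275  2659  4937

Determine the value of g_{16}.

1st diffs: 28, 130, 358, 760, 1384, 2278.
2nd diffs: 102, 228, 402, 624, 894.
3rd diffs: 126, 174, 222, 270.
4th diffs: 48, 48, 48 (constant).
So g_i = 2i^4 + i^3 - 5i^2 + 6i - 5.
Evaluating at i = 16 gives g_{16} = 133979.

133979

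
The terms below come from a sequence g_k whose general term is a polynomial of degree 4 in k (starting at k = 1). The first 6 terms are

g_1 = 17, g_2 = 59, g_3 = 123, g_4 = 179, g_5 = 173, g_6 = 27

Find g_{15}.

1st diffs: 42, 64, 56, -6, -146.
2nd diffs: 22, -8, -62, -140.
3rd diffs: -30, -54, -78.
4th diffs: -24, -24 (constant).
So g_k = -k^4 + 5k^3 + 6k^2 + 4k + 3.
Evaluating at k = 15 gives g_{15} = -32337.

-32337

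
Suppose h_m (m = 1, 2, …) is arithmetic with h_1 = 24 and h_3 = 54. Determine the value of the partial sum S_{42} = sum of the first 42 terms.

13923

Common difference d = (54 - 24) / (3 - 1) = 15.
h_m = 24 + (m - 1)·15.
h_{42} = 639; S = 42·(24 + 639)/2 = 13923.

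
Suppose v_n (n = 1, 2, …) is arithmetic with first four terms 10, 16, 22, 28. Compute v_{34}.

208

Common difference d = 6.
v_n = 10 + (n - 1)·6.
v_{34} = 10 + 33·6 = 208.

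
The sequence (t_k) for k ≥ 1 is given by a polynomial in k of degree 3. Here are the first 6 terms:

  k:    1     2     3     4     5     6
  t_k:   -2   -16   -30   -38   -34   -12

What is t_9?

1st diffs: -14, -14, -8, 4, 22.
2nd diffs: 0, 6, 12, 18.
3rd diffs: 6, 6, 6 (constant).
So t_k = k^3 - 6k^2 - 3k + 6.
Evaluating at k = 9 gives t_9 = 222.

222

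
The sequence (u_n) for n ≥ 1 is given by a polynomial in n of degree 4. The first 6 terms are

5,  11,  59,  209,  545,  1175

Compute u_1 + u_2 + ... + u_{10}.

1st diffs: 6, 48, 150, 336, 630.
2nd diffs: 42, 102, 186, 294.
3rd diffs: 60, 84, 108.
4th diffs: 24, 24 (constant).
Newton forward-difference form: u_n = 5 + 6·C(n-1,1) + 42·C(n-1,2) + 60·C(n-1,3) + 24·C(n-1,4).
Continuing: 2231, 3869, 6269, 9635.
Summing n = 1..10 (10 terms) gives 24008.

24008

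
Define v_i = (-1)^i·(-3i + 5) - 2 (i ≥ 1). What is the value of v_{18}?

(-1)^18 = 1; -3i + 5 at i=18 is -49; so v_{18} = -51.

-51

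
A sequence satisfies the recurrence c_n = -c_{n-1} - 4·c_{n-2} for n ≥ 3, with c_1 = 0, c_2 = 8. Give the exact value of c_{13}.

1848

Compute successive terms:
c_3 = -8; c_4 = -24; c_5 = 56; …; c_{10} = -1368; c_{11} = -2440; c_{12} = 7912; c_{13} = 1848.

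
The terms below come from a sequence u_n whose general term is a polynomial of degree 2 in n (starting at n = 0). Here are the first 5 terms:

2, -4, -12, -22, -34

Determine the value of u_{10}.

1st diffs: -6, -8, -10, -12.
2nd diffs: -2, -2, -2 (constant).
So u_n = -n^2 - 5n + 2.
Evaluating at n = 10 gives u_{10} = -148.

-148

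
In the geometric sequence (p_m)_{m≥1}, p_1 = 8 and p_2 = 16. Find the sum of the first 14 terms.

131064

Common ratio r = 2.
p_m = 8·2^(m-1).
S = 8·(2^14 - 1)/(2 - 1) = 8·(16384 - 1)/(1) = 131064.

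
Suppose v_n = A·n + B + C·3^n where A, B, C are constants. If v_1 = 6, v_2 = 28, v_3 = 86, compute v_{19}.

At n = 1, 2, 3: A + B + 3C = 6; 2A + B + 9C = 28; 3A + B + 27C = 86.
Subtracting the first from the second: A + 6C = 22.
Subtracting the second from the third: A + 18C = 58.
Solving: C = 3, A = 4, then B = -7.
Therefore v_{19} = 76 + (-7) + 3·1162261467 = 3486784470.

3486784470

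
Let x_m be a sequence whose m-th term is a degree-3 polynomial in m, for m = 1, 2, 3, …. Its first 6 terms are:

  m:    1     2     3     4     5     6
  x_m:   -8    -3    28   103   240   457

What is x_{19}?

18748

1st diffs: 5, 31, 75, 137, 217.
2nd diffs: 26, 44, 62, 80.
3rd diffs: 18, 18, 18 (constant).
Newton forward-difference form: x_m = -8 + 5·C(m-1,1) + 26·C(m-1,2) + 18·C(m-1,3).
At m = 19: m-1 = 18, so x_{19} = -8 + 90 + 3978 + 14688 = 18748.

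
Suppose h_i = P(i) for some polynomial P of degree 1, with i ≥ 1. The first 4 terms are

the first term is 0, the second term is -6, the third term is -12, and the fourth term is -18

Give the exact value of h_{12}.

1st diffs: -6, -6, -6 (constant).
So h_i = -6i + 6.
Evaluating at i = 12 gives h_{12} = -66.

-66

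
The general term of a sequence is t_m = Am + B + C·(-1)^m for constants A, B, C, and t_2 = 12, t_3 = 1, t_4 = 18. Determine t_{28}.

The three given values yield: 2A + B + C = 12; 3A + B - C = 1; 4A + B + C = 18.
Subtracting the first from the second: A - 2C = -11.
Subtracting the second from the third: A + 2C = 17.
Solving: C = 7, A = 3, then B = -1.
Therefore t_{28} = 84 + (-1) + 7·1 = 90.

90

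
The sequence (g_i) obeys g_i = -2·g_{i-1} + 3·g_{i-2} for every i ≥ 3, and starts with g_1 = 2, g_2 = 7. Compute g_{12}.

Step forward from the initial values:
g_3 = -8;  g_4 = 37;  g_5 = -98;  g_6 = 307;  g_7 = -908;  g_8 = 2737;  g_9 = -8198;  g_{10} = 24607;  g_{11} = -73808;  g_{12} = 221437.
(Characteristic roots are 1 and -3.)

221437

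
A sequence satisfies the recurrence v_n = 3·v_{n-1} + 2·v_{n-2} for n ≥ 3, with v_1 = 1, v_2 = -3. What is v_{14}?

Compute successive terms:
v_3 = -7, v_4 = -27, v_5 = -95, …, v_{11} = -194215, v_{12} = -691707, v_{13} = -2463551, v_{14} = -8774067.

-8774067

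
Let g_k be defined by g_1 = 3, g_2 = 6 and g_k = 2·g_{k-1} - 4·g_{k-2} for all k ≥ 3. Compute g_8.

g_3 = 0;  g_4 = -24;  g_5 = -48;  g_6 = 0;  g_7 = 192;  g_8 = 384.

384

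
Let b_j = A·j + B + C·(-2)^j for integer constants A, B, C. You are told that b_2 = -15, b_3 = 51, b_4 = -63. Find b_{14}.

-81843

Write the equations: 2A + B + 4C = -15; 3A + B - 8C = 51; 4A + B + 16C = -63.
Subtracting the first from the second: A - 12C = 66.
Subtracting the second from the third: A + 24C = -114.
Solving: C = -5, A = 6, then B = -7.
Therefore b_{14} = 84 + (-7) + (-5)·16384 = -81843.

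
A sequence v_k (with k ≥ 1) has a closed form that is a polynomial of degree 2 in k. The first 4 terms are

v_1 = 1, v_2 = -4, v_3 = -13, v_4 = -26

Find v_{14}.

-376

1st diffs: -5, -9, -13.
2nd diffs: -4, -4 (constant).
So v_k = -2k^2 + k + 2.
Evaluating at k = 14 gives v_{14} = -376.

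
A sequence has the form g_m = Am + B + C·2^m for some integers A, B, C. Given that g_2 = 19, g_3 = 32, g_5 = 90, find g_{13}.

16450

Write the equations: 2A + B + 4C = 19; 3A + B + 8C = 32; 5A + B + 32C = 90.
Subtracting the first from the second: A + 4C = 13.
Subtracting the second from the third: 2A + 24C = 58.
Solving: C = 2, A = 5, then B = 1.
Hence g_{13} = 5·13 + 1 + 2·8192 = 16450.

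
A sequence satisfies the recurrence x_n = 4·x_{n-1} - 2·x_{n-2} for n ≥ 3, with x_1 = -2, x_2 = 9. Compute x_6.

Applying the relation repeatedly:
x_3 = 40; x_4 = 142; x_5 = 488; x_6 = 1668.

1668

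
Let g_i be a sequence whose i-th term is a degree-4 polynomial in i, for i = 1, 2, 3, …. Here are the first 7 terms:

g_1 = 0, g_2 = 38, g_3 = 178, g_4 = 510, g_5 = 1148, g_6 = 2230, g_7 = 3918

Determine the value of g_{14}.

51350

1st diffs: 38, 140, 332, 638, 1082, 1688.
2nd diffs: 102, 192, 306, 444, 606.
3rd diffs: 90, 114, 138, 162.
4th diffs: 24, 24, 24 (constant).
Newton forward-difference form: g_i = 38·C(i-1,1) + 102·C(i-1,2) + 90·C(i-1,3) + 24·C(i-1,4).
At i = 14: i-1 = 13, so g_{14} = 494 + 7956 + 25740 + 17160 = 51350.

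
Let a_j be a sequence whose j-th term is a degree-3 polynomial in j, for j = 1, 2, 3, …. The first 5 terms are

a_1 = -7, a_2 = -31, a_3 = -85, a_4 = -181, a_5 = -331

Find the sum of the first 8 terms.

1st diffs: -24, -54, -96, -150.
2nd diffs: -30, -42, -54.
3rd diffs: -12, -12 (constant).
So a_j = -2j^3 - 3j^2 - j - 1.
Continuing: -547, -841, -1225.
Summing j = 1..8 (8 terms) gives -3248.

-3248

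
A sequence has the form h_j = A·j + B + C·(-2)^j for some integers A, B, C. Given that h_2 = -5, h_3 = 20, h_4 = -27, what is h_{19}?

Plug in j = 2, 3, 4: 2A + B + 4C = -5; 3A + B - 8C = 20; 4A + B + 16C = -27.
Subtracting the first from the second: A - 12C = 25.
Subtracting the second from the third: A + 24C = -47.
Solving: C = -2, A = 1, then B = 1.
So h_j = 1·j + 1 + (-2)·(-2)^j; at j=19 this is 1048596.

1048596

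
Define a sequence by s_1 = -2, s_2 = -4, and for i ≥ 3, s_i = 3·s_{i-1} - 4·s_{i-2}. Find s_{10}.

-1084

Iterate the recurrence:
s_3 = -4, s_4 = 4, s_5 = 28, s_6 = 68, s_7 = 92, s_8 = 4, s_9 = -356, s_{10} = -1084.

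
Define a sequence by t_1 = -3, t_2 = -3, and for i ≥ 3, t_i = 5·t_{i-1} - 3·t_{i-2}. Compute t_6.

Compute successive terms:
t_3 = -6;  t_4 = -21;  t_5 = -87;  t_6 = -372.

-372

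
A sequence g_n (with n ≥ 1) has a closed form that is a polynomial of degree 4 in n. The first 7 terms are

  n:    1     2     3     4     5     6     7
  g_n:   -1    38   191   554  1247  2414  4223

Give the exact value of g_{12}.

30458

1st diffs: 39, 153, 363, 693, 1167, 1809.
2nd diffs: 114, 210, 330, 474, 642.
3rd diffs: 96, 120, 144, 168.
4th diffs: 24, 24, 24 (constant).
Newton forward-difference form: g_n = -1 + 39·C(n-1,1) + 114·C(n-1,2) + 96·C(n-1,3) + 24·C(n-1,4).
At n = 12: n-1 = 11, so g_{12} = -1 + 429 + 6270 + 15840 + 7920 = 30458.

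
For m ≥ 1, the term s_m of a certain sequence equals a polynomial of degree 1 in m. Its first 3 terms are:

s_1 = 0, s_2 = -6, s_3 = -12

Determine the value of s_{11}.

-60

1st diffs: -6, -6 (constant).
So s_m = -6m + 6.
Evaluating at m = 11 gives s_{11} = -60.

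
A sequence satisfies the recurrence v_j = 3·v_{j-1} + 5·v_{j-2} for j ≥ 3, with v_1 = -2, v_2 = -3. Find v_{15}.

-518492539

Compute successive terms:
v_3 = -19; v_4 = -72; v_5 = -311; …; v_{12} = -7035537; v_{13} = -29497106; v_{14} = -123669003; v_{15} = -518492539.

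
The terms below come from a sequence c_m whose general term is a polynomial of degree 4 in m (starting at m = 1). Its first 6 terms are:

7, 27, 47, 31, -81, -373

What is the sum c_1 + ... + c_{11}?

-21791

1st diffs: 20, 20, -16, -112, -292.
2nd diffs: 0, -36, -96, -180.
3rd diffs: -36, -60, -84.
4th diffs: -24, -24 (constant).
Newton forward-difference form: c_m = 7 + 20·C(m-1,1) + (-36)·C(m-1,3) + (-24)·C(m-1,4).
Continuing: …, -953, -1953, -3529, -5861, …, c_{11} = -9153.
Summing m = 1..11 (11 terms) gives -21791.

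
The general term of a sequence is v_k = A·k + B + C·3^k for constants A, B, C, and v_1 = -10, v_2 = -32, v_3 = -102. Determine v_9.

-78714

Write the equations: A + B + 3C = -10; 2A + B + 9C = -32; 3A + B + 27C = -102.
Subtracting the first from the second: A + 6C = -22.
Subtracting the second from the third: A + 18C = -70.
Solving: C = -4, A = 2, then B = 0.
So v_k = 2·k + 0 + (-4)·3^k; at k=9 this is -78714.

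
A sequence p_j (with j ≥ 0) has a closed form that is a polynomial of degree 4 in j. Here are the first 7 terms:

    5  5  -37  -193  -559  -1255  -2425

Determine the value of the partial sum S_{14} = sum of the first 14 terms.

-135338

1st diffs: 0, -42, -156, -366, -696, -1170.
2nd diffs: -42, -114, -210, -330, -474.
3rd diffs: -72, -96, -120, -144.
4th diffs: -24, -24, -24 (constant).
So p_j = -j^4 - 6j^3 + 4j^2 + 3j + 5.
Continuing: …, -4237, -6883, -10579, -15565, …, p_{13} = -41023.
Summing j = 0..13 (14 terms) gives -135338.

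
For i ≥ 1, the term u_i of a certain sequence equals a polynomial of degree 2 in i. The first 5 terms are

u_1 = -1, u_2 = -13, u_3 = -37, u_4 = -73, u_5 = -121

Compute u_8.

-337

1st diffs: -12, -24, -36, -48.
2nd diffs: -12, -12, -12 (constant).
Newton forward-difference form: u_i = -1 + (-12)·C(i-1,1) + (-12)·C(i-1,2).
At i = 8: i-1 = 7, so u_8 = -1 - 84 - 252 = -337.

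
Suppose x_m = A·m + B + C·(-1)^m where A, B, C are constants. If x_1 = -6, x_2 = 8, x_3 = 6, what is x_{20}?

116

Plug in m = 1, 2, 3: A + B - C = -6; 2A + B + C = 8; 3A + B - C = 6.
Subtracting the first from the second: A + 2C = 14.
Subtracting the second from the third: A - 2C = -2.
Solving: C = 4, A = 6, then B = -8.
So x_m = 6·m + (-8) + 4·(-1)^m; at m=20 this is 116.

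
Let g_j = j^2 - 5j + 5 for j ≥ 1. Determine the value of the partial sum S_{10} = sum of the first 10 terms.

Over j = 1..10: Σj = 55, Σj² = 385.
Total = (1)·385 + (-5)·55 + (5)·10 = 160.

160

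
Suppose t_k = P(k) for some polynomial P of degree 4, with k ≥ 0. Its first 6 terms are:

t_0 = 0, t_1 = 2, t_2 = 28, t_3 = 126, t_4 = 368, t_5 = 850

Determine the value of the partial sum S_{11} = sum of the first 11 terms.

30998

1st diffs: 2, 26, 98, 242, 482.
2nd diffs: 24, 72, 144, 240.
3rd diffs: 48, 72, 96.
4th diffs: 24, 24 (constant).
So t_k = k^4 + 2k^3 - k^2.
Continuing: …, 1692, 3038, 5056, 7938, …, t_{10} = 11900.
Summing k = 0..10 (11 terms) gives 30998.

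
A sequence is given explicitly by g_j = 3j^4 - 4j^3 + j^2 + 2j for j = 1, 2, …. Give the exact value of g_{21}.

g_{21} = 3·21^4 - 4·21^3 + 1·21^2 + 2·21 = 546882.

546882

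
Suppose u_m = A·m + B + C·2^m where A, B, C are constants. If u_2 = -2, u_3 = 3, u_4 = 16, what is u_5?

The three given values yield: 2A + B + 4C = -2; 3A + B + 8C = 3; 4A + B + 16C = 16.
Subtracting the first from the second: A + 4C = 5.
Subtracting the second from the third: A + 8C = 13.
Solving: C = 2, A = -3, then B = -4.
Therefore u_5 = -15 + (-4) + 2·32 = 45.

45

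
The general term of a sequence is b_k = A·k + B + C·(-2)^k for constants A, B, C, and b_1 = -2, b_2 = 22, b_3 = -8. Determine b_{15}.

The three given values yield: A + B - 2C = -2; 2A + B + 4C = 22; 3A + B - 8C = -8.
Subtracting the first from the second: A + 6C = 24.
Subtracting the second from the third: A - 12C = -30.
Solving: C = 3, A = 6, then B = -2.
So b_k = 6·k + (-2) + 3·(-2)^k; at k=15 this is -98216.

-98216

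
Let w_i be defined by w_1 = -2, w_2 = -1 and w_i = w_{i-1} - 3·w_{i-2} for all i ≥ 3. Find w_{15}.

Step forward from the initial values:
w_3 = 5;  w_4 = 8;  w_5 = -7;  …;  w_{12} = -67;  w_{13} = 1358;  w_{14} = 1559;  w_{15} = -2515.

-2515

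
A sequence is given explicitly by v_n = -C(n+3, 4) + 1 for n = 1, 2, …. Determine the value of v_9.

C(12, 4) = 495, so v_9 = -494.

-494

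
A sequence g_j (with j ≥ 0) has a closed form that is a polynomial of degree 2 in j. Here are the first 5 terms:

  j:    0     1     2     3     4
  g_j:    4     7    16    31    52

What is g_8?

1st diffs: 3, 9, 15, 21.
2nd diffs: 6, 6, 6 (constant).
Newton forward-difference form: g_j = 4 + 3·C(j,1) + 6·C(j,2).
At j = 8: j = 8, so g_8 = 4 + 24 + 168 = 196.

196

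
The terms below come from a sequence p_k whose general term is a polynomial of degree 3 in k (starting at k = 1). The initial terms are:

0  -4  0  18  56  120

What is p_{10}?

756

1st diffs: -4, 4, 18, 38, 64.
2nd diffs: 8, 14, 20, 26.
3rd diffs: 6, 6, 6 (constant).
Newton forward-difference form: p_k = (-4)·C(k-1,1) + 8·C(k-1,2) + 6·C(k-1,3).
At k = 10: k-1 = 9, so p_{10} = -36 + 288 + 504 = 756.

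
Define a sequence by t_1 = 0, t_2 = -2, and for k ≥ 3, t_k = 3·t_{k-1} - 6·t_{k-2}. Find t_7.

Applying the relation repeatedly:
t_3 = -6; t_4 = -6; t_5 = 18; t_6 = 90; t_7 = 162.

162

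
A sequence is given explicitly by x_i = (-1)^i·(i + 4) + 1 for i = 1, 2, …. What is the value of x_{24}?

(-1)^24 = 1; i + 4 at i=24 is 28; so x_{24} = 29.

29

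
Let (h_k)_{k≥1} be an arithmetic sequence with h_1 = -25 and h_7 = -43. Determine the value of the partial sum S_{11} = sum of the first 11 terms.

Common difference d = (-43 - (-25)) / (7 - 1) = -3.
h_k = -25 + (k - 1)·(-3).
h_{11} = -55; S = 11·(-25 + (-55))/2 = -440.

-440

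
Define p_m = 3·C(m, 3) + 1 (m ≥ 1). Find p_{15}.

C(15, 3) = 455, so p_{15} = 1366.

1366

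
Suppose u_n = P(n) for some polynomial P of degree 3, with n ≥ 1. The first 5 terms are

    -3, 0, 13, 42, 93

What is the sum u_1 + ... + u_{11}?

3762

1st diffs: 3, 13, 29, 51.
2nd diffs: 10, 16, 22.
3rd diffs: 6, 6 (constant).
So u_n = n^3 - n^2 - n - 2.
Continuing: …, 172, 285, 438, 637, …, u_{11} = 1197.
Summing n = 1..11 (11 terms) gives 3762.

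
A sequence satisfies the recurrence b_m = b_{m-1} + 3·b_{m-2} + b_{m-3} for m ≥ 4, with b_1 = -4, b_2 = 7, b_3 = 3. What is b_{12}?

18908

Iterate the recurrence:
b_4 = 20;  b_5 = 36;  b_6 = 99;  b_7 = 227;  b_8 = 560;  b_9 = 1340;  b_{10} = 3247;  b_{11} = 7827;  b_{12} = 18908.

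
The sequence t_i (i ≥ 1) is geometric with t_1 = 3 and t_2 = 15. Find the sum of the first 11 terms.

36621093

Common ratio r = 5.
t_i = 3·5^(i-1).
S = 3·(5^11 - 1)/(5 - 1) = 3·(48828125 - 1)/(4) = 36621093.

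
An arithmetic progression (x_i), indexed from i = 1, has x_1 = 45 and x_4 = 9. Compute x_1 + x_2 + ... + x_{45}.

Common difference d = (9 - 45) / (4 - 1) = -12.
x_i = 45 + (i - 1)·(-12).
x_{45} = -483; S = 45·(45 + (-483))/2 = -9855.

-9855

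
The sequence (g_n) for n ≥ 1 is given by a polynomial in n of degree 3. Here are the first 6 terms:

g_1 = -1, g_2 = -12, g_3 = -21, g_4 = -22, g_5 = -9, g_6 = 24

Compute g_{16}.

1st diffs: -11, -9, -1, 13, 33.
2nd diffs: 2, 8, 14, 20.
3rd diffs: 6, 6, 6 (constant).
Newton forward-difference form: g_n = -1 + (-11)·C(n-1,1) + 2·C(n-1,2) + 6·C(n-1,3).
At n = 16: n-1 = 15, so g_{16} = -1 - 165 + 210 + 2730 = 2774.

2774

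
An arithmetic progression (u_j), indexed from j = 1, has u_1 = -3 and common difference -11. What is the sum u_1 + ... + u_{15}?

u_j = -3 + (j - 1)·(-11).
u_{15} = -157; S = 15·(-3 + (-157))/2 = -1200.

-1200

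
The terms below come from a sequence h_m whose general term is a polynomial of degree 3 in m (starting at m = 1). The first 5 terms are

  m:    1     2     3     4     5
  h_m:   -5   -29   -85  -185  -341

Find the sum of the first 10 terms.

-7490

1st diffs: -24, -56, -100, -156.
2nd diffs: -32, -44, -56.
3rd diffs: -12, -12 (constant).
Newton forward-difference form: h_m = -5 + (-24)·C(m-1,1) + (-32)·C(m-1,2) + (-12)·C(m-1,3).
Continuing: …, -565, -869, -1265, -1765, …, h_{10} = -2381.
Summing m = 1..10 (10 terms) gives -7490.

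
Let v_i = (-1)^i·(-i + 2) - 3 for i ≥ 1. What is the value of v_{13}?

8

(-1)^13 = -1; -i + 2 at i=13 is -11; so v_{13} = 8.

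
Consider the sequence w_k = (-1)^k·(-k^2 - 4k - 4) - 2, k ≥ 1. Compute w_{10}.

-146

(-1)^10 = 1; -k^2 - 4k - 4 at k=10 is -144; so w_{10} = -146.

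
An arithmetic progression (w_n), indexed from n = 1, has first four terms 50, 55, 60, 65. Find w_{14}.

Common difference d = 5.
w_n = 50 + (n - 1)·5.
w_{14} = 50 + 13·5 = 115.

115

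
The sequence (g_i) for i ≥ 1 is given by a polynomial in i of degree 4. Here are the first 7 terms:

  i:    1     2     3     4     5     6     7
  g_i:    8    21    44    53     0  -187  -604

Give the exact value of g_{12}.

-11179

1st diffs: 13, 23, 9, -53, -187, -417.
2nd diffs: 10, -14, -62, -134, -230.
3rd diffs: -24, -48, -72, -96.
4th diffs: -24, -24, -24 (constant).
So g_i = -i^4 + 6i^3 - 6i^2 + 4i + 5.
Evaluating at i = 12 gives g_{12} = -11179.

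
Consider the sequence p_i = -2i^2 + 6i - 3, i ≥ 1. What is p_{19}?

p_{19} = -2·19^2 + 6·19 - 3 = -611.

-611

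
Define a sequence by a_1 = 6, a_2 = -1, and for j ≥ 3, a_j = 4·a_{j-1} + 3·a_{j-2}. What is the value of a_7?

5462

Compute successive terms:
a_3 = 14;  a_4 = 53;  a_5 = 254;  a_6 = 1175;  a_7 = 5462.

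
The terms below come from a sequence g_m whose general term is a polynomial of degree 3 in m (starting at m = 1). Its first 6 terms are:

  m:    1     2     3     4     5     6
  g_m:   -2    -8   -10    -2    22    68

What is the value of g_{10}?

1st diffs: -6, -2, 8, 24, 46.
2nd diffs: 4, 10, 16, 22.
3rd diffs: 6, 6, 6 (constant).
Newton forward-difference form: g_m = -2 + (-6)·C(m-1,1) + 4·C(m-1,2) + 6·C(m-1,3).
At m = 10: m-1 = 9, so g_{10} = -2 - 54 + 144 + 504 = 592.

592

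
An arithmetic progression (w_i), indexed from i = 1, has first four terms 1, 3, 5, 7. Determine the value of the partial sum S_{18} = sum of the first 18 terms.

Common difference d = 2.
w_i = 1 + (i - 1)·2.
w_{18} = 35; S = 18·(1 + 35)/2 = 324.

324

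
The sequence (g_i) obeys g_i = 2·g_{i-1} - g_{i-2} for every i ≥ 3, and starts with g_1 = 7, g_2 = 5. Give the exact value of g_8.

-7

Applying the relation repeatedly:
g_3 = 3  g_4 = 1  g_5 = -1  g_6 = -3  g_7 = -5  g_8 = -7.
(Characteristic roots are 1 and 1.)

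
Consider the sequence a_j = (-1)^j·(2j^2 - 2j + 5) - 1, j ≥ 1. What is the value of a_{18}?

(-1)^18 = 1; 2j^2 - 2j + 5 at j=18 is 617; so a_{18} = 616.

616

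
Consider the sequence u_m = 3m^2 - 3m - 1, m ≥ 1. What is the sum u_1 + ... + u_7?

329

Over m = 1..7: Σm = 28, Σm² = 140.
Total = (3)·140 + (-3)·28 + (-1)·7 = 329.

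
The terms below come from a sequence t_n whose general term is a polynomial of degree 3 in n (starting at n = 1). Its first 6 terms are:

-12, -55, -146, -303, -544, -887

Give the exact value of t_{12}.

-6095

1st diffs: -43, -91, -157, -241, -343.
2nd diffs: -48, -66, -84, -102.
3rd diffs: -18, -18, -18 (constant).
Newton forward-difference form: t_n = -12 + (-43)·C(n-1,1) + (-48)·C(n-1,2) + (-18)·C(n-1,3).
At n = 12: n-1 = 11, so t_{12} = -12 - 473 - 2640 - 2970 = -6095.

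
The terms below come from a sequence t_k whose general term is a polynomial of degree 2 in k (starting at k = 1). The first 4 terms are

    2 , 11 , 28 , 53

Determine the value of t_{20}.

1st diffs: 9, 17, 25.
2nd diffs: 8, 8 (constant).
So t_k = 4k^2 - 3k + 1.
Evaluating at k = 20 gives t_{20} = 1541.

1541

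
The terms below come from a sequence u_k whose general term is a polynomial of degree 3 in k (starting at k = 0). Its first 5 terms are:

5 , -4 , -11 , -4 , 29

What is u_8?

661

1st diffs: -9, -7, 7, 33.
2nd diffs: 2, 14, 26.
3rd diffs: 12, 12 (constant).
Newton forward-difference form: u_k = 5 + (-9)·C(k,1) + 2·C(k,2) + 12·C(k,3).
At k = 8: k = 8, so u_8 = 5 - 72 + 56 + 672 = 661.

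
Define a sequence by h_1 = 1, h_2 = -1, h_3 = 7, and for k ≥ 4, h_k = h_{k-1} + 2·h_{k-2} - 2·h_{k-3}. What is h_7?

43

Compute successive terms:
h_4 = 3, h_5 = 19, h_6 = 11, h_7 = 43.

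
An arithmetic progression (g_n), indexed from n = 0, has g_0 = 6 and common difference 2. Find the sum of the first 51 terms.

2856

g_n = 6 + (n - 0)·2.
g_{50} = 106; S = 51·(6 + 106)/2 = 2856.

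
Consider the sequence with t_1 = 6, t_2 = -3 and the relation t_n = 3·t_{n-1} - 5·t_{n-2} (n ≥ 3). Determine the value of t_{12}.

-52527

Iterate the recurrence:
t_3 = -39, t_4 = -102, t_5 = -111, t_6 = 177, t_7 = 1086, t_8 = 2373, t_9 = 1689, t_{10} = -6798, t_{11} = -28839, t_{12} = -52527.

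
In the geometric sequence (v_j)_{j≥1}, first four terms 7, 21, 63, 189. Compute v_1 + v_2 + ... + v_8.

22960

Common ratio r = 3.
v_j = 7·3^(j-1).
S = 7·(3^8 - 1)/(3 - 1) = 7·(6561 - 1)/(2) = 22960.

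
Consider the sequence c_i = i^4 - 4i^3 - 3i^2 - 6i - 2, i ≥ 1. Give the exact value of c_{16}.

48286

c_{16} = 1·16^4 - 4·16^3 - 3·16^2 - 6·16 - 2 = 48286.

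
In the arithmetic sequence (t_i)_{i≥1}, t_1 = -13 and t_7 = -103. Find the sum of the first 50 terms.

Common difference d = (-103 - (-13)) / (7 - 1) = -15.
t_i = -13 + (i - 1)·(-15).
t_{50} = -748; S = 50·(-13 + (-748))/2 = -19025.

-19025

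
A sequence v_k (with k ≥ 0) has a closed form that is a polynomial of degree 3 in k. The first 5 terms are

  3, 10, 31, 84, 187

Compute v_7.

1st diffs: 7, 21, 53, 103.
2nd diffs: 14, 32, 50.
3rd diffs: 18, 18 (constant).
Newton forward-difference form: v_k = 3 + 7·C(k,1) + 14·C(k,2) + 18·C(k,3).
At k = 7: k = 7, so v_7 = 3 + 49 + 294 + 630 = 976.

976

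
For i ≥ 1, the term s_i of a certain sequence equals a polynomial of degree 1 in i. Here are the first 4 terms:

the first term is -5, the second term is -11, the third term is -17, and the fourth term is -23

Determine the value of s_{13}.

-77

1st diffs: -6, -6, -6 (constant).
So s_i = -6i + 1.
Evaluating at i = 13 gives s_{13} = -77.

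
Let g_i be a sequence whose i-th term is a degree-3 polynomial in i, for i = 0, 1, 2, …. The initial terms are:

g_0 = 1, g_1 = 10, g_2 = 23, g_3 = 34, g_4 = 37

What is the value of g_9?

1st diffs: 9, 13, 11, 3.
2nd diffs: 4, -2, -8.
3rd diffs: -6, -6 (constant).
Newton forward-difference form: g_i = 1 + 9·C(i,1) + 4·C(i,2) + (-6)·C(i,3).
At i = 9: i = 9, so g_9 = 1 + 81 + 144 - 504 = -278.

-278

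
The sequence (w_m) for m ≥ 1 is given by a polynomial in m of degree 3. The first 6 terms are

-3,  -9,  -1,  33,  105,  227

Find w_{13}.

1st diffs: -6, 8, 34, 72, 122.
2nd diffs: 14, 26, 38, 50.
3rd diffs: 12, 12, 12 (constant).
Newton forward-difference form: w_m = -3 + (-6)·C(m-1,1) + 14·C(m-1,2) + 12·C(m-1,3).
At m = 13: m-1 = 12, so w_{13} = -3 - 72 + 924 + 2640 = 3489.

3489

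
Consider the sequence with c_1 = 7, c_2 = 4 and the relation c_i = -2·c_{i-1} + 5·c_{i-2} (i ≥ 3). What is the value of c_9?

Step forward from the initial values:
c_3 = 27, c_4 = -34, c_5 = 203, c_6 = -576, c_7 = 2167, c_8 = -7214, c_9 = 25263.

25263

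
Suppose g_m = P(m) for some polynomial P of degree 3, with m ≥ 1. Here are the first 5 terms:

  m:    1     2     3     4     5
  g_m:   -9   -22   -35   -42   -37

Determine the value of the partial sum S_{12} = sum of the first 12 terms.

1st diffs: -13, -13, -7, 5.
2nd diffs: 0, 6, 12.
3rd diffs: 6, 6 (constant).
Newton forward-difference form: g_m = -9 + (-13)·C(m-1,1) + 6·C(m-1,3).
Continuing: …, -14, 33, 110, 223, …, g_{12} = 838.
Summing m = 1..12 (12 terms) gives 2004.

2004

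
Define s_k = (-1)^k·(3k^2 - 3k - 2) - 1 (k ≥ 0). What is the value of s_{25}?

-1799

(-1)^25 = -1; 3k^2 - 3k - 2 at k=25 is 1798; so s_{25} = -1799.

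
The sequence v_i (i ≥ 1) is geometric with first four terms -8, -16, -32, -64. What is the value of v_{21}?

-8388608

Common ratio r = 2.
v_i = (-8)·2^(i-1).
v_{21} = (-8)·2^20 = -8388608.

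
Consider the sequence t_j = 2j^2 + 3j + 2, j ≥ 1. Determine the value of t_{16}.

562

t_{16} = 2·16^2 + 3·16 + 2 = 562.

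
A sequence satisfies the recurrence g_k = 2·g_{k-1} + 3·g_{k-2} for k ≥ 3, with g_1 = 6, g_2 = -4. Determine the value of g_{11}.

Compute successive terms:
g_3 = 10, g_4 = 8, g_5 = 46, g_6 = 116, g_7 = 370, g_8 = 1088, g_9 = 3286, g_{10} = 9836, g_{11} = 29530.
(Characteristic roots are 3 and -1.)

29530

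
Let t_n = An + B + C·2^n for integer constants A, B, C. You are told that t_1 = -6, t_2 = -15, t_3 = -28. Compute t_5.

Write the equations: A + B + 2C = -6; 2A + B + 4C = -15; 3A + B + 8C = -28.
Subtracting the first from the second: A + 2C = -9.
Subtracting the second from the third: A + 4C = -13.
Solving: C = -2, A = -5, then B = 3.
Hence t_5 = -5·5 + 3 + (-2)·32 = -86.

-86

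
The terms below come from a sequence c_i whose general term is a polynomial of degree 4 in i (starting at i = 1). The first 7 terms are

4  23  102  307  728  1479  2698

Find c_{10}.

10903

1st diffs: 19, 79, 205, 421, 751, 1219.
2nd diffs: 60, 126, 216, 330, 468.
3rd diffs: 66, 90, 114, 138.
4th diffs: 24, 24, 24 (constant).
Newton forward-difference form: c_i = 4 + 19·C(i-1,1) + 60·C(i-1,2) + 66·C(i-1,3) + 24·C(i-1,4).
At i = 10: i-1 = 9, so c_{10} = 4 + 171 + 2160 + 5544 + 3024 = 10903.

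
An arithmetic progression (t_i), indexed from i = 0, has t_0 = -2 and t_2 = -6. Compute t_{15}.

Common difference d = (-6 - (-2)) / (2 - 0) = -2.
t_i = -2 + (i - 0)·(-2).
t_{15} = -2 + 15·(-2) = -32.

-32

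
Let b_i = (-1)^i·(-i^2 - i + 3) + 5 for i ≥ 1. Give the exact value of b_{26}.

(-1)^26 = 1; -i^2 - i + 3 at i=26 is -699; so b_{26} = -694.

-694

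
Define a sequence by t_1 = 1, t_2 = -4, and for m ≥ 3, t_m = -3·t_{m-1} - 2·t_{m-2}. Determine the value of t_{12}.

-6142

Compute successive terms:
t_3 = 10; t_4 = -22; t_5 = 46; t_6 = -94; t_7 = 190; t_8 = -382; t_9 = 766; t_{10} = -1534; t_{11} = 3070; t_{12} = -6142.
(Characteristic roots are -1 and -2.)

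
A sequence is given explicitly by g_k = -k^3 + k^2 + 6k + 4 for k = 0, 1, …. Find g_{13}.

-1946

g_{13} = -1·13^3 + 1·13^2 + 6·13 + 4 = -1946.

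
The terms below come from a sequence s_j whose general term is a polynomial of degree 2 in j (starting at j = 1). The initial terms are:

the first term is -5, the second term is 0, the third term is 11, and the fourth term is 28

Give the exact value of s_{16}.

1st diffs: 5, 11, 17.
2nd diffs: 6, 6 (constant).
Newton forward-difference form: s_j = -5 + 5·C(j-1,1) + 6·C(j-1,2).
At j = 16: j-1 = 15, so s_{16} = -5 + 75 + 630 = 700.

700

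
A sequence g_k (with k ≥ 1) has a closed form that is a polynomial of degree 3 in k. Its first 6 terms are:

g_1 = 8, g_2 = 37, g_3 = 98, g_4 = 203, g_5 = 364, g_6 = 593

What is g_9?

1808

1st diffs: 29, 61, 105, 161, 229.
2nd diffs: 32, 44, 56, 68.
3rd diffs: 12, 12, 12 (constant).
Newton forward-difference form: g_k = 8 + 29·C(k-1,1) + 32·C(k-1,2) + 12·C(k-1,3).
At k = 9: k-1 = 8, so g_9 = 8 + 232 + 896 + 672 = 1808.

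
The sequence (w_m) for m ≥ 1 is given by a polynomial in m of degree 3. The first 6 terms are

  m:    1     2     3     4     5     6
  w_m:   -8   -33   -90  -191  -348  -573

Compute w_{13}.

-5060

1st diffs: -25, -57, -101, -157, -225.
2nd diffs: -32, -44, -56, -68.
3rd diffs: -12, -12, -12 (constant).
Newton forward-difference form: w_m = -8 + (-25)·C(m-1,1) + (-32)·C(m-1,2) + (-12)·C(m-1,3).
At m = 13: m-1 = 12, so w_{13} = -8 - 300 - 2112 - 2640 = -5060.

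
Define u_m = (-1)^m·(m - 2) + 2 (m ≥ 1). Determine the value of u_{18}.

(-1)^18 = 1; m - 2 at m=18 is 16; so u_{18} = 18.

18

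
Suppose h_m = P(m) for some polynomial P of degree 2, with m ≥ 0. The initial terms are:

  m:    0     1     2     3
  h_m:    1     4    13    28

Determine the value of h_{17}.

868

1st diffs: 3, 9, 15.
2nd diffs: 6, 6 (constant).
Newton forward-difference form: h_m = 1 + 3·C(m,1) + 6·C(m,2).
At m = 17: m = 17, so h_{17} = 1 + 51 + 816 = 868.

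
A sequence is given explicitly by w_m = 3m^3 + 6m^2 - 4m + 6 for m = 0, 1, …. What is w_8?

w_8 = 3·8^3 + 6·8^2 - 4·8 + 6 = 1894.

1894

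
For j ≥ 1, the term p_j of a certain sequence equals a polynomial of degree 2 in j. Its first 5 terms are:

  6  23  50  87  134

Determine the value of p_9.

422

1st diffs: 17, 27, 37, 47.
2nd diffs: 10, 10, 10 (constant).
Newton forward-difference form: p_j = 6 + 17·C(j-1,1) + 10·C(j-1,2).
At j = 9: j-1 = 8, so p_9 = 6 + 136 + 280 = 422.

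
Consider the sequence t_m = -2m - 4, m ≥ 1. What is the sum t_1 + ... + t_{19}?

Over m = 1..19: Σm = 190.
Total = (-2)·190 + (-4)·19 = -456.

-456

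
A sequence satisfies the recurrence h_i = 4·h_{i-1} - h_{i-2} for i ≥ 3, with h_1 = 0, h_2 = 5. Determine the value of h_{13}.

10537800

Step forward from the initial values:
h_3 = 20; h_4 = 75; h_5 = 280; …; h_{10} = 202725; h_{11} = 756580; h_{12} = 2823595; h_{13} = 10537800.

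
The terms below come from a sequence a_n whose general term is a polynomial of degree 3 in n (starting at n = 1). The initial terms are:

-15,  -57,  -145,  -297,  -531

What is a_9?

1st diffs: -42, -88, -152, -234.
2nd diffs: -46, -64, -82.
3rd diffs: -18, -18 (constant).
Newton forward-difference form: a_n = -15 + (-42)·C(n-1,1) + (-46)·C(n-1,2) + (-18)·C(n-1,3).
At n = 9: n-1 = 8, so a_9 = -15 - 336 - 1288 - 1008 = -2647.

-2647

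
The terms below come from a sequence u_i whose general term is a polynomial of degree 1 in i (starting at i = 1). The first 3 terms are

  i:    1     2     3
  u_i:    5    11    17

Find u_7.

41

1st diffs: 6, 6 (constant).
So u_i = 6i - 1.
Evaluating at i = 7 gives u_7 = 41.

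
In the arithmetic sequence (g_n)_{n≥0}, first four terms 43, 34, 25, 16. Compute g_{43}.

-344

Common difference d = -9.
g_n = 43 + (n - 0)·(-9).
g_{43} = 43 + 43·(-9) = -344.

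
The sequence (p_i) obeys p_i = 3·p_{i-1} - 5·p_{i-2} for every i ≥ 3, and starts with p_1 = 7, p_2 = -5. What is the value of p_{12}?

-62750

p_3 = -50; p_4 = -125; p_5 = -125; p_6 = 250; p_7 = 1375; p_8 = 2875; p_9 = 1750; p_{10} = -9125; p_{11} = -36125; p_{12} = -62750.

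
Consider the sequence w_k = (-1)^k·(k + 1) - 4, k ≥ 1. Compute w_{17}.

-22

(-1)^17 = -1; k + 1 at k=17 is 18; so w_{17} = -22.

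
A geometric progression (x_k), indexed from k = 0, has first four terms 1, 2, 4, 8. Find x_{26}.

67108864

Common ratio r = 2.
x_k = 1·2^(k-0).
x_{26} = 1·2^26 = 67108864.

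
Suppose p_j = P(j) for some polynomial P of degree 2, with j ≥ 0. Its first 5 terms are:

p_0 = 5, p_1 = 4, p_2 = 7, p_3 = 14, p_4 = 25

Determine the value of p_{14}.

355

1st diffs: -1, 3, 7, 11.
2nd diffs: 4, 4, 4 (constant).
So p_j = 2j^2 - 3j + 5.
Evaluating at j = 14 gives p_{14} = 355.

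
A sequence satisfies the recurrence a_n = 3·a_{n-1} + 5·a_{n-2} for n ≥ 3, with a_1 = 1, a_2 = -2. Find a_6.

a_3 = -1, a_4 = -13, a_5 = -44, a_6 = -197.

-197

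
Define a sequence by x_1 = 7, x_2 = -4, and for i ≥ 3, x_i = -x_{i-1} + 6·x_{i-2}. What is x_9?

Iterate the recurrence:
x_3 = 46  x_4 = -70  x_5 = 346  x_6 = -766  x_7 = 2842  x_8 = -7438  x_9 = 24490.
(Characteristic roots are 2 and -3.)

24490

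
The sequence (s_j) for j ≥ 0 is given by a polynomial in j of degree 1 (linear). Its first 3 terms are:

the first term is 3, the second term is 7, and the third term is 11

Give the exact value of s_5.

23

1st diffs: 4, 4 (constant).
So s_j = 4j + 3.
Evaluating at j = 5 gives s_5 = 23.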